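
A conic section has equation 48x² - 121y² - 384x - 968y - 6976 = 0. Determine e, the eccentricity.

48(x² - 8x) -121(y² + 8y) = 6976
Complete the square: 48(x - 4)² -121(y + 4)² = 6976 + 768 - 1936 = 5808
Dividing both sides by 5808: (x - 4)²/121 - (y + 4)²/48 = 1
Hyperbola, center (4, -4), transverse axis horizontal; a² = 121, b² = 48.
c² = a² + b² = 169, so c = 13.
e = c/a = 13/11.

e = 13/11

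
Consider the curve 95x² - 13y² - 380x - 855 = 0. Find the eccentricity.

Rearranging, 95(x² - 4x) -13y² = 855.
Completing the square gives 95(x - 2)² -13y² = 855 + 380 + 0 = 1235.
Divide through by 1235 to get (x - 2)²/13 - y²/95 = 1.
Hyperbola, center (2, 0), transverse axis horizontal; a² = 13, b² = 95.
c² = a² + b² = 108, so c = 6√3.
e = c/a = 6√3/√13 = 6√39/13.

e = 6√39/13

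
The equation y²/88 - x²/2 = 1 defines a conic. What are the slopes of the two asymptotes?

Center (0, 0). The positive term is the y-term, so the transverse axis is vertical; a² = 88, b² = 2.
For a vertical hyperbola the asymptotes have slope ±a/b.
Here that is ±2√22/√2 = ±2√11.

2√11 and -2√11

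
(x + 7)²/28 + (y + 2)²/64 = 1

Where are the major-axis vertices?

Center (-7, -2). The larger denominator 64 sits under the y-term, so the major axis is vertical; a² = 64, b² = 28.
a = 8. Vertices at (h, k ± a).

(-7, -10) and (-7, 6)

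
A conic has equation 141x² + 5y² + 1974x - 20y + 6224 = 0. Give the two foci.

Rearranging, 141(x² + 14x) + 5(y² - 4y) = -6224.
Completing the square gives 141(x + 7)² + 5(y - 2)² = -6224 + 6909 + 20 = 705.
Divide through by 705 to get (x + 7)²/5 + (y - 2)²/141 = 1.
Ellipse, center (-7, 2), major axis vertical; a² = 141, b² = 5.
c² = a² - b² = 141 - 5 = 136, so c = 2√34.
Foci lie on the vertical axis through the center: (h, k ± c).

(-7, 2 - 2√34) and (-7, 2 + 2√34)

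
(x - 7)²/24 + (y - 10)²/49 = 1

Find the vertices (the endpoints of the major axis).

(7, 3) and (7, 17)

Center (7, 10). The larger denominator 49 sits under the y-term, so the major axis is vertical; a² = 49, b² = 24.
a = 7. Vertices at (h, k ± a).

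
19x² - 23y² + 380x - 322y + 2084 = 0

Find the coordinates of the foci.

Group the x- and y-terms: 19(x² + 20x) -23(y² + 14y) = -2084
19(x + 10)² -23(y + 7)² = -2084 + 1900 - 1127 = -1311
Divide through by -1311 to get (y + 7)²/57 - (x + 10)²/69 = 1.
Hyperbola, center (-10, -7), transverse axis vertical; a² = 57, b² = 69.
c² = a² + b² = 57 + 69 = 126, so c = 3√14.
Foci lie on the vertical axis through the center: (h, k ± c).

(-10, -7 - 3√14) and (-10, -7 + 3√14)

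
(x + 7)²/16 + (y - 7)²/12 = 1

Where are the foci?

Center (-7, 7). The larger denominator 16 sits under the x-term, so the major axis is horizontal; a² = 16, b² = 12.
c² = a² - b² = 16 - 12 = 4, so c = 2.
Foci lie on the horizontal axis through the center: (h ± c, k).

(-9, 7) and (-5, 7)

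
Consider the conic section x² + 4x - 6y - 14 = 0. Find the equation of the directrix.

y = -9/2

Only x is squared. Complete the square in x: (x + 2)² = 6(y + 3).
Vertex (-2, -3); 4p = 6 so p = 3/2. Opens up.
Directrix is the horizontal line y = k − p = -3 − (3/2) = -9/2.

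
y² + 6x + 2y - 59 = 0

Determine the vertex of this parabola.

(10, -1)

Only y is squared. Complete the square in y: (y + 1)² = -6(x - 10).
Vertex (10, -1); 4p = -6 so p = -3/2. Opens left.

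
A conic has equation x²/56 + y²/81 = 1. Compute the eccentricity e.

e = 5/9

Center (0, 0). The larger denominator 81 sits under the y-term, so the major axis is vertical; a² = 81, b² = 56.
c² = a² - b² = 25, so c = 5.
e = c/a = 5/9.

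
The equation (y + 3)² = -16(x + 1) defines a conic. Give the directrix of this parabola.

x = 3

Vertex (-1, -3); 4p = -16 so p = -4. Opens left.
Directrix is the vertical line x = h − p = -1 − (-4) = 3.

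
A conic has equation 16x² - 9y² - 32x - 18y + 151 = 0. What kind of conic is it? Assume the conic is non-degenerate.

No xy term. Coefficients of x² and y² are A = 16, C = -9.
A and C have opposite signs ⇒ hyperbola.

hyperbola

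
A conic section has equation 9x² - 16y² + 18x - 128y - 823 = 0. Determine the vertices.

(-9, -4) and (7, -4)

Rearranging, 9(x² + 2x) -16(y² + 8y) = 823.
9(x + 1)² -16(y + 4)² = 823 + 9 - 256 = 576
Dividing both sides by 576: (x + 1)²/64 - (y + 4)²/36 = 1
Hyperbola, center (-1, -4), transverse axis horizontal; a² = 64, b² = 36.
a = 8. Vertices at (h ± a, k).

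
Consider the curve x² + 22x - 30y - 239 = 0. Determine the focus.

(-11, -9/2)

Only x is squared. Complete the square in x: (x + 11)² = 30(y + 12).
Vertex (-11, -12); 4p = 30 so p = 15/2. Opens up.
Focus is p units from the vertex along the axis: (h, k + p).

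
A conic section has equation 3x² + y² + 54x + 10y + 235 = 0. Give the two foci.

(-9, -5 - √22) and (-9, -5 + √22)

Collect terms: 3(x² + 18x) + (y² + 10y) = -235
Complete the square in x and y: 3(x + 9)² + (y + 5)² = -235 + 243 + 25 = 33
Dividing both sides by 33: (x + 9)²/11 + (y + 5)²/33 = 1
Ellipse, center (-9, -5), major axis vertical; a² = 33, b² = 11.
c² = a² - b² = 33 - 11 = 22, so c = √22.
Foci lie on the vertical axis through the center: (h, k ± c).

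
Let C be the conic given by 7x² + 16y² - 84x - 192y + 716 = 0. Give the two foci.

Rearranging, 7(x² - 12x) + 16(y² - 12y) = -716.
Complete the square: 7(x - 6)² + 16(y - 6)² = -716 + 252 + 576 = 112
Dividing both sides by 112: (x - 6)²/16 + (y - 6)²/7 = 1
Ellipse, center (6, 6), major axis horizontal; a² = 16, b² = 7.
c² = a² - b² = 16 - 7 = 9, so c = 3.
Foci lie on the horizontal axis through the center: (h ± c, k).

(3, 6) and (9, 6)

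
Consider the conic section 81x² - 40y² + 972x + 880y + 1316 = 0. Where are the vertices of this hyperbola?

Group the x- and y-terms: 81(x² + 12x) -40(y² - 22y) = -1316
81(x + 6)² -40(y - 11)² = -1316 + 2916 - 4840 = -3240
Dividing both sides by -3240: (y - 11)²/81 - (x + 6)²/40 = 1
Hyperbola, center (-6, 11), transverse axis vertical; a² = 81, b² = 40.
a = 9. Vertices at (h, k ± a).

(-6, 2) and (-6, 20)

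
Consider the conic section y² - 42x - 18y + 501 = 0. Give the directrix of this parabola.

Only y is squared. Complete the square in y: (y - 9)² = 42(x - 10).
Vertex (10, 9); 4p = 42 so p = 21/2. Opens right.
Directrix is the vertical line x = h − p = 10 − (21/2) = -1/2.

x = -1/2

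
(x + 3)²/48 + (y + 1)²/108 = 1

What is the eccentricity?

e = √5/3

Center (-3, -1). The larger denominator 108 sits under the y-term, so the major axis is vertical; a² = 108, b² = 48.
c² = a² - b² = 60, so c = 2√15.
e = c/a = 2√15/6√3 = √5/3.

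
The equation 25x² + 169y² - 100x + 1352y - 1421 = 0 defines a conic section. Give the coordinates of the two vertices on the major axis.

(-11, -4) and (15, -4)

Group: 25(x² - 4x) + 169(y² + 8y) = 1421
Completing the square gives 25(x - 2)² + 169(y + 4)² = 1421 + 100 + 2704 = 4225.
Dividing both sides by 4225: (x - 2)²/169 + (y + 4)²/25 = 1
Ellipse, center (2, -4), major axis horizontal; a² = 169, b² = 25.
a = 13. Vertices at (h ± a, k).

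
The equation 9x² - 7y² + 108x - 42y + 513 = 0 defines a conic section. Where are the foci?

Collect terms: 9(x² + 12x) -7(y² + 6y) = -513
Complete the square: 9(x + 6)² -7(y + 3)² = -513 + 324 - 63 = -252
Divide by -252: (y + 3)²/36 - (x + 6)²/28 = 1
Hyperbola, center (-6, -3), transverse axis vertical; a² = 36, b² = 28.
c² = a² + b² = 36 + 28 = 64, so c = 8.
Foci lie on the vertical axis through the center: (h, k ± c).

(-6, -11) and (-6, 5)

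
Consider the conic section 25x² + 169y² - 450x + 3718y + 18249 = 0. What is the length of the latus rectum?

Collect terms: 25(x² - 18x) + 169(y² + 22y) = -18249
Complete the square in x and y: 25(x - 9)² + 169(y + 11)² = -18249 + 2025 + 20449 = 4225
Divide through by 4225 to get (x - 9)²/169 + (y + 11)²/25 = 1.
Ellipse, center (9, -11), major axis horizontal; a² = 169, b² = 25.
Latus rectum length = 2b²/a = 2·25/13 = 50/13.

50/13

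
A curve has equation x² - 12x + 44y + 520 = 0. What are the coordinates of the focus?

(6, -22)

Only x is squared. Complete the square in x: (x - 6)² = -44(y + 11).
Vertex (6, -11); 4p = -44 so p = -11. Opens down.
Focus is p units from the vertex along the axis: (h, k + p).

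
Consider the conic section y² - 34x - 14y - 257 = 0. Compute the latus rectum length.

Only y is squared. Complete the square in y: (y - 7)² = 34(x + 9).
Vertex (-9, 7); 4p = 34 so p = 17/2. Opens right.
Latus rectum length = |4p| = 34.

34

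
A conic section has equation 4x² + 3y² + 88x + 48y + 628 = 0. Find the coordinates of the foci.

Group: 4(x² + 22x) + 3(y² + 16y) = -628
4(x + 11)² + 3(y + 8)² = -628 + 484 + 192 = 48
Dividing both sides by 48: (x + 11)²/12 + (y + 8)²/16 = 1
Ellipse, center (-11, -8), major axis vertical; a² = 16, b² = 12.
c² = a² - b² = 16 - 12 = 4, so c = 2.
Foci lie on the vertical axis through the center: (h, k ± c).

(-11, -10) and (-11, -6)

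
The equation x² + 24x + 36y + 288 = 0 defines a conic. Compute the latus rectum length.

36

Only x is squared. Complete the square in x: (x + 12)² = -36(y + 4).
Vertex (-12, -4); 4p = -36 so p = -9. Opens down.
Latus rectum length = |4p| = 36.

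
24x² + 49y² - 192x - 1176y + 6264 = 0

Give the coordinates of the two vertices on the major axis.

Group the x- and y-terms: 24(x² - 8x) + 49(y² - 24y) = -6264
Completing the square gives 24(x - 4)² + 49(y - 12)² = -6264 + 384 + 7056 = 1176.
Dividing both sides by 1176: (x - 4)²/49 + (y - 12)²/24 = 1
Ellipse, center (4, 12), major axis horizontal; a² = 49, b² = 24.
a = 7. Vertices at (h ± a, k).

(-3, 12) and (11, 12)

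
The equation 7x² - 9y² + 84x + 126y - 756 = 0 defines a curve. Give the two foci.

Group the x- and y-terms: 7(x² + 12x) -9(y² - 14y) = 756
Complete the square in x and y: 7(x + 6)² -9(y - 7)² = 756 + 252 - 441 = 567
Divide through by 567 to get (x + 6)²/81 - (y - 7)²/63 = 1.
Hyperbola, center (-6, 7), transverse axis horizontal; a² = 81, b² = 63.
c² = a² + b² = 81 + 63 = 144, so c = 12.
Foci lie on the horizontal axis through the center: (h ± c, k).

(-18, 7) and (6, 7)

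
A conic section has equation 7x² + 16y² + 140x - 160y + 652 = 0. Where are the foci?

(-16, 5) and (-4, 5)

Group: 7(x² + 20x) + 16(y² - 10y) = -652
Complete the square: 7(x + 10)² + 16(y - 5)² = -652 + 700 + 400 = 448
Divide by 448: (x + 10)²/64 + (y - 5)²/28 = 1
Ellipse, center (-10, 5), major axis horizontal; a² = 64, b² = 28.
c² = a² - b² = 64 - 28 = 36, so c = 6.
Foci lie on the horizontal axis through the center: (h ± c, k).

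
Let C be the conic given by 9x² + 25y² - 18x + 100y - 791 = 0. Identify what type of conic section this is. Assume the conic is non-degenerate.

No xy term. Coefficients of x² and y² are A = 9, C = 25.
A and C have the same sign but A ≠ C ⇒ ellipse.

ellipse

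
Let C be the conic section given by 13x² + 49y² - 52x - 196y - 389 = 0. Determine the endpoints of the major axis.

13(x² - 4x) + 49(y² - 4y) = 389
Complete the square in x and y: 13(x - 2)² + 49(y - 2)² = 389 + 52 + 196 = 637
Divide by 637: (x - 2)²/49 + (y - 2)²/13 = 1
Ellipse, center (2, 2), major axis horizontal; a² = 49, b² = 13.
a = 7. Vertices at (h ± a, k).

(-5, 2) and (9, 2)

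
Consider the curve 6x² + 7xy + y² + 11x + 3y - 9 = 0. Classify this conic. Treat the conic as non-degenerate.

A = 6, B = 7, C = 1.
Discriminant B² − 4AC = 7² − 4·6·1 = 25.
B² − 4AC > 0 ⇒ hyperbola.

hyperbola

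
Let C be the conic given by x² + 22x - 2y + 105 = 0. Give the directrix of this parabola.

y = -17/2

Only x is squared. Complete the square in x: (x + 11)² = 2(y + 8).
Vertex (-11, -8); 4p = 2 so p = 1/2. Opens up.
Directrix is the horizontal line y = k − p = -8 − (1/2) = -17/2.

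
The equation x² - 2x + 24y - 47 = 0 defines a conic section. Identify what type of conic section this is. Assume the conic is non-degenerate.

No xy term. Coefficients of x² and y² are A = 1, C = 0.
Exactly one squared variable ⇒ parabola.

parabola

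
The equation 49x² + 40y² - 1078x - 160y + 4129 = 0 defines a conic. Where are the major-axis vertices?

49(x² - 22x) + 40(y² - 4y) = -4129
Completing the square gives 49(x - 11)² + 40(y - 2)² = -4129 + 5929 + 160 = 1960.
Dividing both sides by 1960: (x - 11)²/40 + (y - 2)²/49 = 1
Ellipse, center (11, 2), major axis vertical; a² = 49, b² = 40.
a = 7. Vertices at (h, k ± a).

(11, -5) and (11, 9)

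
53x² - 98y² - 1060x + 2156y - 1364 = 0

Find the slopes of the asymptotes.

53(x² - 20x) -98(y² - 22y) = 1364
Complete the square in x and y: 53(x - 10)² -98(y - 11)² = 1364 + 5300 - 11858 = -5194
Divide through by -5194 to get (y - 11)²/53 - (x - 10)²/98 = 1.
Hyperbola, center (10, 11), transverse axis vertical; a² = 53, b² = 98.
For a vertical hyperbola the asymptotes have slope ±a/b.
Here that is ±√53/7√2 = ±√106/14.

√106/14 and -√106/14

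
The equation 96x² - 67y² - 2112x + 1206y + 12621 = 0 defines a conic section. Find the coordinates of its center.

Group the x- and y-terms: 96(x² - 22x) -67(y² - 18y) = -12621
Completing the square gives 96(x - 11)² -67(y - 9)² = -12621 + 11616 - 5427 = -6432.
Dividing both sides by -6432: (y - 9)²/96 - (x - 11)²/67 = 1
Hyperbola with center (11, 9).

(11, 9)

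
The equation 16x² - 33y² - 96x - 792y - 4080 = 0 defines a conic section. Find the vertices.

Group: 16(x² - 6x) -33(y² + 24y) = 4080
Completing the square gives 16(x - 3)² -33(y + 12)² = 4080 + 144 - 4752 = -528.
Dividing both sides by -528: (y + 12)²/16 - (x - 3)²/33 = 1
Hyperbola, center (3, -12), transverse axis vertical; a² = 16, b² = 33.
a = 4. Vertices at (h, k ± a).

(3, -16) and (3, -8)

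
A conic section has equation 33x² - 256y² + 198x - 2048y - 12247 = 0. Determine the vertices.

(-19, -4) and (13, -4)

Group the x- and y-terms: 33(x² + 6x) -256(y² + 8y) = 12247
Completing the square gives 33(x + 3)² -256(y + 4)² = 12247 + 297 - 4096 = 8448.
Divide through by 8448 to get (x + 3)²/256 - (y + 4)²/33 = 1.
Hyperbola, center (-3, -4), transverse axis horizontal; a² = 256, b² = 33.
a = 16. Vertices at (h ± a, k).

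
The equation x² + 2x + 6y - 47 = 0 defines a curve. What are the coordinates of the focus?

Only x is squared. Complete the square in x: (x + 1)² = -6(y - 8).
Vertex (-1, 8); 4p = -6 so p = -3/2. Opens down.
Focus is p units from the vertex along the axis: (h, k + p).

(-1, 13/2)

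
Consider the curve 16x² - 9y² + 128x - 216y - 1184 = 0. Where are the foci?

(-9, -12) and (1, -12)

Group: 16(x² + 8x) -9(y² + 24y) = 1184
Completing the square gives 16(x + 4)² -9(y + 12)² = 1184 + 256 - 1296 = 144.
Divide by 144: (x + 4)²/9 - (y + 12)²/16 = 1
Hyperbola, center (-4, -12), transverse axis horizontal; a² = 9, b² = 16.
c² = a² + b² = 9 + 16 = 25, so c = 5.
Foci lie on the horizontal axis through the center: (h ± c, k).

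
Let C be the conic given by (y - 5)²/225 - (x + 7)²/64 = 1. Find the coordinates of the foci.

Center (-7, 5). The positive term is the y-term, so the transverse axis is vertical; a² = 225, b² = 64.
c² = a² + b² = 225 + 64 = 289, so c = 17.
Foci lie on the vertical axis through the center: (h, k ± c).

(-7, -12) and (-7, 22)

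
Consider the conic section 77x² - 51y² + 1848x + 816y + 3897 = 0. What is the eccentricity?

Group: 77(x² + 24x) -51(y² - 16y) = -3897
77(x + 12)² -51(y - 8)² = -3897 + 11088 - 3264 = 3927
Divide by 3927: (x + 12)²/51 - (y - 8)²/77 = 1
Hyperbola, center (-12, 8), transverse axis horizontal; a² = 51, b² = 77.
c² = a² + b² = 128, so c = 8√2.
e = c/a = 8√2/√51 = 8√102/51.

e = 8√102/51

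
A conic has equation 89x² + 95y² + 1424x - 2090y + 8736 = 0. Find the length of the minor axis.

89(x² + 16x) + 95(y² - 22y) = -8736
Complete the square: 89(x + 8)² + 95(y - 11)² = -8736 + 5696 + 11495 = 8455
Dividing both sides by 8455: (x + 8)²/95 + (y - 11)²/89 = 1
Ellipse, center (-8, 11), major axis horizontal; a² = 95, b² = 89.
b² = 89 so b = √89; the minor axis has length 2b = 2√89.

2√89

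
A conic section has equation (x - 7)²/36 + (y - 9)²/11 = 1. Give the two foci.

Center (7, 9). The larger denominator 36 sits under the x-term, so the major axis is horizontal; a² = 36, b² = 11.
c² = a² - b² = 36 - 11 = 25, so c = 5.
Foci lie on the horizontal axis through the center: (h ± c, k).

(2, 9) and (12, 9)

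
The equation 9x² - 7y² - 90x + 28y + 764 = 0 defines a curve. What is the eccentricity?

Collect terms: 9(x² - 10x) -7(y² - 4y) = -764
Complete the square in x and y: 9(x - 5)² -7(y - 2)² = -764 + 225 - 28 = -567
Divide through by -567 to get (y - 2)²/81 - (x - 5)²/63 = 1.
Hyperbola, center (5, 2), transverse axis vertical; a² = 81, b² = 63.
c² = a² + b² = 144, so c = 12.
e = c/a = 12/9 = 4/3.

e = 4/3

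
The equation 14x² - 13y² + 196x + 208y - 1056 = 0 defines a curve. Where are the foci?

Collect terms: 14(x² + 14x) -13(y² - 16y) = 1056
Completing the square gives 14(x + 7)² -13(y - 8)² = 1056 + 686 - 832 = 910.
Divide by 910: (x + 7)²/65 - (y - 8)²/70 = 1
Hyperbola, center (-7, 8), transverse axis horizontal; a² = 65, b² = 70.
c² = a² + b² = 65 + 70 = 135, so c = 3√15.
Foci lie on the horizontal axis through the center: (h ± c, k).

(-7 - 3√15, 8) and (-7 + 3√15, 8)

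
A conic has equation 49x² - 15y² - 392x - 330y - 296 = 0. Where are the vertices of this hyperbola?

(4, -18) and (4, -4)

Rearranging, 49(x² - 8x) -15(y² + 22y) = 296.
49(x - 4)² -15(y + 11)² = 296 + 784 - 1815 = -735
Divide by -735: (y + 11)²/49 - (x - 4)²/15 = 1
Hyperbola, center (4, -11), transverse axis vertical; a² = 49, b² = 15.
a = 7. Vertices at (h, k ± a).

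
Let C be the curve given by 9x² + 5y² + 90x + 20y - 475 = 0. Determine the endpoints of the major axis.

Collect terms: 9(x² + 10x) + 5(y² + 4y) = 475
9(x + 5)² + 5(y + 2)² = 475 + 225 + 20 = 720
Divide by 720: (x + 5)²/80 + (y + 2)²/144 = 1
Ellipse, center (-5, -2), major axis vertical; a² = 144, b² = 80.
a = 12. Vertices at (h, k ± a).

(-5, -14) and (-5, 10)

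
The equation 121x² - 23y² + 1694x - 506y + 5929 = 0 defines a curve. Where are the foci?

Group: 121(x² + 14x) -23(y² + 22y) = -5929
Completing the square gives 121(x + 7)² -23(y + 11)² = -5929 + 5929 - 2783 = -2783.
Divide through by -2783 to get (y + 11)²/121 - (x + 7)²/23 = 1.
Hyperbola, center (-7, -11), transverse axis vertical; a² = 121, b² = 23.
c² = a² + b² = 121 + 23 = 144, so c = 12.
Foci lie on the vertical axis through the center: (h, k ± c).

(-7, -23) and (-7, 1)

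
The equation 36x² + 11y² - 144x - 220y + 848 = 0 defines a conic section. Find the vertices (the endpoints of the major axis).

(2, 4) and (2, 16)

Rearranging, 36(x² - 4x) + 11(y² - 20y) = -848.
Complete the square: 36(x - 2)² + 11(y - 10)² = -848 + 144 + 1100 = 396
Dividing both sides by 396: (x - 2)²/11 + (y - 10)²/36 = 1
Ellipse, center (2, 10), major axis vertical; a² = 36, b² = 11.
a = 6. Vertices at (h, k ± a).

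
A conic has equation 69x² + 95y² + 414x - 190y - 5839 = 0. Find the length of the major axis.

Group the x- and y-terms: 69(x² + 6x) + 95(y² - 2y) = 5839
69(x + 3)² + 95(y - 1)² = 5839 + 621 + 95 = 6555
Divide through by 6555 to get (x + 3)²/95 + (y - 1)²/69 = 1.
Ellipse, center (-3, 1), major axis horizontal; a² = 95, b² = 69.
a² = 95 so a = √95; the major axis has length 2a = 2√95.

2√95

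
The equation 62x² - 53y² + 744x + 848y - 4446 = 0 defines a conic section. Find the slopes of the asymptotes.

√3286/53 and -√3286/53

Group: 62(x² + 12x) -53(y² - 16y) = 4446
Complete the square: 62(x + 6)² -53(y - 8)² = 4446 + 2232 - 3392 = 3286
Divide through by 3286 to get (x + 6)²/53 - (y - 8)²/62 = 1.
Hyperbola, center (-6, 8), transverse axis horizontal; a² = 53, b² = 62.
For a horizontal hyperbola the asymptotes have slope ±b/a.
Here that is ±√62/√53 = ±√3286/53.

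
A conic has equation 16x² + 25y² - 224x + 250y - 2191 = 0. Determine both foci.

16(x² - 14x) + 25(y² + 10y) = 2191
Complete the square: 16(x - 7)² + 25(y + 5)² = 2191 + 784 + 625 = 3600
Divide through by 3600 to get (x - 7)²/225 + (y + 5)²/144 = 1.
Ellipse, center (7, -5), major axis horizontal; a² = 225, b² = 144.
c² = a² - b² = 225 - 144 = 81, so c = 9.
Foci lie on the horizontal axis through the center: (h ± c, k).

(-2, -5) and (16, -5)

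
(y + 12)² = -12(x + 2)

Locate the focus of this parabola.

(-5, -12)

Vertex (-2, -12); 4p = -12 so p = -3. Opens left.
Focus is p units from the vertex along the axis: (h + p, k).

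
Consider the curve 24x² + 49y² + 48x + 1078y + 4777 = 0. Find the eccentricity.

e = 5/7

Group: 24(x² + 2x) + 49(y² + 22y) = -4777
24(x + 1)² + 49(y + 11)² = -4777 + 24 + 5929 = 1176
Dividing both sides by 1176: (x + 1)²/49 + (y + 11)²/24 = 1
Ellipse, center (-1, -11), major axis horizontal; a² = 49, b² = 24.
c² = a² - b² = 25, so c = 5.
e = c/a = 5/7.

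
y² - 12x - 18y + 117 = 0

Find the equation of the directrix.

Only y is squared. Complete the square in y: (y - 9)² = 12(x - 3).
Vertex (3, 9); 4p = 12 so p = 3. Opens right.
Directrix is the vertical line x = h − p = 3 − (3) = 0.

x = 0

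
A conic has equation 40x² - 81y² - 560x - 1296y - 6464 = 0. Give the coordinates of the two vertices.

Collect terms: 40(x² - 14x) -81(y² + 16y) = 6464
40(x - 7)² -81(y + 8)² = 6464 + 1960 - 5184 = 3240
Divide by 3240: (x - 7)²/81 - (y + 8)²/40 = 1
Hyperbola, center (7, -8), transverse axis horizontal; a² = 81, b² = 40.
a = 9. Vertices at (h ± a, k).

(-2, -8) and (16, -8)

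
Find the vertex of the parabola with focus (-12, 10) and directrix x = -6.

(-9, 10)

The vertex is the midpoint between the focus and the directrix along the axis of symmetry.
Axis is horizontal (directrix is vertical). Vertex x-coordinate = (-12 + (-6))/2 = -9; y-coordinate = 10.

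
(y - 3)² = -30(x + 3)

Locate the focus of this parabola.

(-21/2, 3)

Vertex (-3, 3); 4p = -30 so p = -15/2. Opens left.
Focus is p units from the vertex along the axis: (h + p, k).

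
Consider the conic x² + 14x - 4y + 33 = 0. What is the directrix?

y = -5

Only x is squared. Complete the square in x: (x + 7)² = 4(y + 4).
Vertex (-7, -4); 4p = 4 so p = 1. Opens up.
Directrix is the horizontal line y = k − p = -4 − (1) = -5.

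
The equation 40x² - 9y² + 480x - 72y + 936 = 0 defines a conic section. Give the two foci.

(-13, -4) and (1, -4)

Rearranging, 40(x² + 12x) -9(y² + 8y) = -936.
Complete the square in x and y: 40(x + 6)² -9(y + 4)² = -936 + 1440 - 144 = 360
Divide through by 360 to get (x + 6)²/9 - (y + 4)²/40 = 1.
Hyperbola, center (-6, -4), transverse axis horizontal; a² = 9, b² = 40.
c² = a² + b² = 9 + 40 = 49, so c = 7.
Foci lie on the horizontal axis through the center: (h ± c, k).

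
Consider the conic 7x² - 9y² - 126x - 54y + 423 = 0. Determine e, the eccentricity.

Rearranging, 7(x² - 18x) -9(y² + 6y) = -423.
Complete the square in x and y: 7(x - 9)² -9(y + 3)² = -423 + 567 - 81 = 63
Divide by 63: (x - 9)²/9 - (y + 3)²/7 = 1
Hyperbola, center (9, -3), transverse axis horizontal; a² = 9, b² = 7.
c² = a² + b² = 16, so c = 4.
e = c/a = 4/3.

e = 4/3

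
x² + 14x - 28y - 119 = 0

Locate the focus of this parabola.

Only x is squared. Complete the square in x: (x + 7)² = 28(y + 6).
Vertex (-7, -6); 4p = 28 so p = 7. Opens up.
Focus is p units from the vertex along the axis: (h, k + p).

(-7, 1)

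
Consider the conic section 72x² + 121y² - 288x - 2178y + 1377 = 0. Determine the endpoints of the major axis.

(-9, 9) and (13, 9)

Group the x- and y-terms: 72(x² - 4x) + 121(y² - 18y) = -1377
Complete the square: 72(x - 2)² + 121(y - 9)² = -1377 + 288 + 9801 = 8712
Dividing both sides by 8712: (x - 2)²/121 + (y - 9)²/72 = 1
Ellipse, center (2, 9), major axis horizontal; a² = 121, b² = 72.
a = 11. Vertices at (h ± a, k).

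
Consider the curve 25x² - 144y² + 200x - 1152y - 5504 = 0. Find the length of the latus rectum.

25/6

25(x² + 8x) -144(y² + 8y) = 5504
Completing the square gives 25(x + 4)² -144(y + 4)² = 5504 + 400 - 2304 = 3600.
Dividing both sides by 3600: (x + 4)²/144 - (y + 4)²/25 = 1
Hyperbola, center (-4, -4), transverse axis horizontal; a² = 144, b² = 25.
Latus rectum length = 2b²/a = 2·25/12 = 25/6.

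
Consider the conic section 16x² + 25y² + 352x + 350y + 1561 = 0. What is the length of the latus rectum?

Rearranging, 16(x² + 22x) + 25(y² + 14y) = -1561.
16(x + 11)² + 25(y + 7)² = -1561 + 1936 + 1225 = 1600
Divide by 1600: (x + 11)²/100 + (y + 7)²/64 = 1
Ellipse, center (-11, -7), major axis horizontal; a² = 100, b² = 64.
Latus rectum length = 2b²/a = 2·64/10 = 64/5.

64/5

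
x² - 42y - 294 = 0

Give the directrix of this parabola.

y = -35/2

Only x is squared. Complete the square in x: x² = 42(y + 7).
Vertex (0, -7); 4p = 42 so p = 21/2. Opens up.
Directrix is the horizontal line y = k − p = -7 − (21/2) = -35/2.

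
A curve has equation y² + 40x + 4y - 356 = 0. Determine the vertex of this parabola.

(9, -2)

Only y is squared. Complete the square in y: (y + 2)² = -40(x - 9).
Vertex (9, -2); 4p = -40 so p = -10. Opens left.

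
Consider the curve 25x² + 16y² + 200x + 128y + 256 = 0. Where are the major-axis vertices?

(-4, -9) and (-4, 1)

Group: 25(x² + 8x) + 16(y² + 8y) = -256
Complete the square in x and y: 25(x + 4)² + 16(y + 4)² = -256 + 400 + 256 = 400
Dividing both sides by 400: (x + 4)²/16 + (y + 4)²/25 = 1
Ellipse, center (-4, -4), major axis vertical; a² = 25, b² = 16.
a = 5. Vertices at (h, k ± a).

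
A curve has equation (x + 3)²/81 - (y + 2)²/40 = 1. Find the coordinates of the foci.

Center (-3, -2). The positive term is the x-term, so the transverse axis is horizontal; a² = 81, b² = 40.
c² = a² + b² = 81 + 40 = 121, so c = 11.
Foci lie on the horizontal axis through the center: (h ± c, k).

(-14, -2) and (8, -2)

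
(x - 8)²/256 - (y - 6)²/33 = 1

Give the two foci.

Center (8, 6). The positive term is the x-term, so the transverse axis is horizontal; a² = 256, b² = 33.
c² = a² + b² = 256 + 33 = 289, so c = 17.
Foci lie on the horizontal axis through the center: (h ± c, k).

(-9, 6) and (25, 6)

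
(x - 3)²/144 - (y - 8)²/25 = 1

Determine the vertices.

Center (3, 8). The positive term is the x-term, so the transverse axis is horizontal; a² = 144, b² = 25.
a = 12. Vertices at (h ± a, k).

(-9, 8) and (15, 8)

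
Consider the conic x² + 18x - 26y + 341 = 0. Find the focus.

(-9, 33/2)

Only x is squared. Complete the square in x: (x + 9)² = 26(y - 10).
Vertex (-9, 10); 4p = 26 so p = 13/2. Opens up.
Focus is p units from the vertex along the axis: (h, k + p).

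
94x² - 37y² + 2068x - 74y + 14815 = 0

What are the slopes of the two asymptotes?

94(x² + 22x) -37(y² + 2y) = -14815
Complete the square in x and y: 94(x + 11)² -37(y + 1)² = -14815 + 11374 - 37 = -3478
Divide by -3478: (y + 1)²/94 - (x + 11)²/37 = 1
Hyperbola, center (-11, -1), transverse axis vertical; a² = 94, b² = 37.
For a vertical hyperbola the asymptotes have slope ±a/b.
Here that is ±√94/√37 = ±√3478/37.

√3478/37 and -√3478/37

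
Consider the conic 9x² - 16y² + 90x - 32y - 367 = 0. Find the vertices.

Group: 9(x² + 10x) -16(y² + 2y) = 367
Complete the square: 9(x + 5)² -16(y + 1)² = 367 + 225 - 16 = 576
Dividing both sides by 576: (x + 5)²/64 - (y + 1)²/36 = 1
Hyperbola, center (-5, -1), transverse axis horizontal; a² = 64, b² = 36.
a = 8. Vertices at (h ± a, k).

(-13, -1) and (3, -1)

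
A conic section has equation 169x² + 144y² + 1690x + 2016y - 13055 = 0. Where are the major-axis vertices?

(-5, -20) and (-5, 6)

Rearranging, 169(x² + 10x) + 144(y² + 14y) = 13055.
Complete the square in x and y: 169(x + 5)² + 144(y + 7)² = 13055 + 4225 + 7056 = 24336
Divide through by 24336 to get (x + 5)²/144 + (y + 7)²/169 = 1.
Ellipse, center (-5, -7), major axis vertical; a² = 169, b² = 144.
a = 13. Vertices at (h, k ± a).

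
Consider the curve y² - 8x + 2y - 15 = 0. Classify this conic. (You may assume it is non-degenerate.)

No xy term. Coefficients of x² and y² are A = 0, C = 1.
Exactly one squared variable ⇒ parabola.

parabola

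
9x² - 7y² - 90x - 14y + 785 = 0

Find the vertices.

Group: 9(x² - 10x) -7(y² + 2y) = -785
9(x - 5)² -7(y + 1)² = -785 + 225 - 7 = -567
Divide through by -567 to get (y + 1)²/81 - (x - 5)²/63 = 1.
Hyperbola, center (5, -1), transverse axis vertical; a² = 81, b² = 63.
a = 9. Vertices at (h, k ± a).

(5, -10) and (5, 8)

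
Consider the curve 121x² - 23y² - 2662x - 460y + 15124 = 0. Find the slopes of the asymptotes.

11√23/23 and -11√23/23

Collect terms: 121(x² - 22x) -23(y² + 20y) = -15124
Completing the square gives 121(x - 11)² -23(y + 10)² = -15124 + 14641 - 2300 = -2783.
Divide by -2783: (y + 10)²/121 - (x - 11)²/23 = 1
Hyperbola, center (11, -10), transverse axis vertical; a² = 121, b² = 23.
For a vertical hyperbola the asymptotes have slope ±a/b.
Here that is ±11/√23 = ±11√23/23.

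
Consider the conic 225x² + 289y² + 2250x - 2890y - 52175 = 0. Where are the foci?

225(x² + 10x) + 289(y² - 10y) = 52175
Completing the square gives 225(x + 5)² + 289(y - 5)² = 52175 + 5625 + 7225 = 65025.
Divide by 65025: (x + 5)²/289 + (y - 5)²/225 = 1
Ellipse, center (-5, 5), major axis horizontal; a² = 289, b² = 225.
c² = a² - b² = 289 - 225 = 64, so c = 8.
Foci lie on the horizontal axis through the center: (h ± c, k).

(-13, 5) and (3, 5)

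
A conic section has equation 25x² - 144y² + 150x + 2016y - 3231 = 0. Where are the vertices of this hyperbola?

(-3, 2) and (-3, 12)

25(x² + 6x) -144(y² - 14y) = 3231
Complete the square: 25(x + 3)² -144(y - 7)² = 3231 + 225 - 7056 = -3600
Divide by -3600: (y - 7)²/25 - (x + 3)²/144 = 1
Hyperbola, center (-3, 7), transverse axis vertical; a² = 25, b² = 144.
a = 5. Vertices at (h, k ± a).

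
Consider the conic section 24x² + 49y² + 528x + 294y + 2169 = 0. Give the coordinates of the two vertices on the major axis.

(-18, -3) and (-4, -3)

24(x² + 22x) + 49(y² + 6y) = -2169
24(x + 11)² + 49(y + 3)² = -2169 + 2904 + 441 = 1176
Divide by 1176: (x + 11)²/49 + (y + 3)²/24 = 1
Ellipse, center (-11, -3), major axis horizontal; a² = 49, b² = 24.
a = 7. Vertices at (h ± a, k).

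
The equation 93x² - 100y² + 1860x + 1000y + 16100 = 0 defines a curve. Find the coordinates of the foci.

(-10, 5 - √193) and (-10, 5 + √193)

Group: 93(x² + 20x) -100(y² - 10y) = -16100
Complete the square in x and y: 93(x + 10)² -100(y - 5)² = -16100 + 9300 - 2500 = -9300
Dividing both sides by -9300: (y - 5)²/93 - (x + 10)²/100 = 1
Hyperbola, center (-10, 5), transverse axis vertical; a² = 93, b² = 100.
c² = a² + b² = 93 + 100 = 193, so c = √193.
Foci lie on the vertical axis through the center: (h, k ± c).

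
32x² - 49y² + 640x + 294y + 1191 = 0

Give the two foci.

Collect terms: 32(x² + 20x) -49(y² - 6y) = -1191
Completing the square gives 32(x + 10)² -49(y - 3)² = -1191 + 3200 - 441 = 1568.
Dividing both sides by 1568: (x + 10)²/49 - (y - 3)²/32 = 1
Hyperbola, center (-10, 3), transverse axis horizontal; a² = 49, b² = 32.
c² = a² + b² = 49 + 32 = 81, so c = 9.
Foci lie on the horizontal axis through the center: (h ± c, k).

(-19, 3) and (-1, 3)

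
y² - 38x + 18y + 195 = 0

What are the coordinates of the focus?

(25/2, -9)

Only y is squared. Complete the square in y: (y + 9)² = 38(x - 3).
Vertex (3, -9); 4p = 38 so p = 19/2. Opens right.
Focus is p units from the vertex along the axis: (h + p, k).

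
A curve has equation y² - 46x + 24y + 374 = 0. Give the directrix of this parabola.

x = -13/2

Only y is squared. Complete the square in y: (y + 12)² = 46(x - 5).
Vertex (5, -12); 4p = 46 so p = 23/2. Opens right.
Directrix is the vertical line x = h − p = 5 − (23/2) = -13/2.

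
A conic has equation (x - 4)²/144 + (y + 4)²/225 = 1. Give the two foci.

(4, -13) and (4, 5)

Center (4, -4). The larger denominator 225 sits under the y-term, so the major axis is vertical; a² = 225, b² = 144.
c² = a² - b² = 225 - 144 = 81, so c = 9.
Foci lie on the vertical axis through the center: (h, k ± c).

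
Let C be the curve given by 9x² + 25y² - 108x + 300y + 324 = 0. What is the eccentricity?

Group: 9(x² - 12x) + 25(y² + 12y) = -324
Complete the square: 9(x - 6)² + 25(y + 6)² = -324 + 324 + 900 = 900
Divide through by 900 to get (x - 6)²/100 + (y + 6)²/36 = 1.
Ellipse, center (6, -6), major axis horizontal; a² = 100, b² = 36.
c² = a² - b² = 64, so c = 8.
e = c/a = 8/10 = 4/5.

e = 4/5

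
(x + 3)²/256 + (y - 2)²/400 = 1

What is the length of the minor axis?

Center (-3, 2). The larger denominator 400 sits under the y-term, so the major axis is vertical; a² = 400, b² = 256.
b² = 256 so b = 16; the minor axis has length 2b = 32.

32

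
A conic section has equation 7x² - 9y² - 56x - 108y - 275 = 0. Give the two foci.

(0, -6) and (8, -6)

Collect terms: 7(x² - 8x) -9(y² + 12y) = 275
Complete the square in x and y: 7(x - 4)² -9(y + 6)² = 275 + 112 - 324 = 63
Divide through by 63 to get (x - 4)²/9 - (y + 6)²/7 = 1.
Hyperbola, center (4, -6), transverse axis horizontal; a² = 9, b² = 7.
c² = a² + b² = 9 + 7 = 16, so c = 4.
Foci lie on the horizontal axis through the center: (h ± c, k).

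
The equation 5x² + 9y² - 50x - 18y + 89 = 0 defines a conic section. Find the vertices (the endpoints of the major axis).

(2, 1) and (8, 1)

Rearranging, 5(x² - 10x) + 9(y² - 2y) = -89.
Complete the square in x and y: 5(x - 5)² + 9(y - 1)² = -89 + 125 + 9 = 45
Divide by 45: (x - 5)²/9 + (y - 1)²/5 = 1
Ellipse, center (5, 1), major axis horizontal; a² = 9, b² = 5.
a = 3. Vertices at (h ± a, k).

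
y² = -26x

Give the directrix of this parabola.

Vertex (0, 0); 4p = -26 so p = -13/2. Opens left.
Directrix is the vertical line x = h − p = 0 − (-13/2) = 13/2.

x = 13/2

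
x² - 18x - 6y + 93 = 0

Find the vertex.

(9, 2)

Only x is squared. Complete the square in x: (x - 9)² = 6(y - 2).
Vertex (9, 2); 4p = 6 so p = 3/2. Opens up.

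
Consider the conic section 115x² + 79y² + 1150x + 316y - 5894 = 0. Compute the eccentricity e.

e = 6√115/115

Group the x- and y-terms: 115(x² + 10x) + 79(y² + 4y) = 5894
115(x + 5)² + 79(y + 2)² = 5894 + 2875 + 316 = 9085
Divide by 9085: (x + 5)²/79 + (y + 2)²/115 = 1
Ellipse, center (-5, -2), major axis vertical; a² = 115, b² = 79.
c² = a² - b² = 36, so c = 6.
e = c/a = 6/√115 = 6√115/115.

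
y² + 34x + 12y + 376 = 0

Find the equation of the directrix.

Only y is squared. Complete the square in y: (y + 6)² = -34(x + 10).
Vertex (-10, -6); 4p = -34 so p = -17/2. Opens left.
Directrix is the vertical line x = h − p = -10 − (-17/2) = -3/2.

x = -3/2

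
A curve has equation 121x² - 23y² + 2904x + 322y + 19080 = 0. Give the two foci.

(-12, -5) and (-12, 19)

Group the x- and y-terms: 121(x² + 24x) -23(y² - 14y) = -19080
Completing the square gives 121(x + 12)² -23(y - 7)² = -19080 + 17424 - 1127 = -2783.
Divide through by -2783 to get (y - 7)²/121 - (x + 12)²/23 = 1.
Hyperbola, center (-12, 7), transverse axis vertical; a² = 121, b² = 23.
c² = a² + b² = 121 + 23 = 144, so c = 12.
Foci lie on the vertical axis through the center: (h, k ± c).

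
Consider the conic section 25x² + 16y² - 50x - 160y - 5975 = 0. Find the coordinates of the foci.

Collect terms: 25(x² - 2x) + 16(y² - 10y) = 5975
Completing the square gives 25(x - 1)² + 16(y - 5)² = 5975 + 25 + 400 = 6400.
Divide by 6400: (x - 1)²/256 + (y - 5)²/400 = 1
Ellipse, center (1, 5), major axis vertical; a² = 400, b² = 256.
c² = a² - b² = 400 - 256 = 144, so c = 12.
Foci lie on the vertical axis through the center: (h, k ± c).

(1, -7) and (1, 17)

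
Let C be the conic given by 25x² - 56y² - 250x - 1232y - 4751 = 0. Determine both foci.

Group: 25(x² - 10x) -56(y² + 22y) = 4751
Complete the square: 25(x - 5)² -56(y + 11)² = 4751 + 625 - 6776 = -1400
Divide by -1400: (y + 11)²/25 - (x - 5)²/56 = 1
Hyperbola, center (5, -11), transverse axis vertical; a² = 25, b² = 56.
c² = a² + b² = 25 + 56 = 81, so c = 9.
Foci lie on the vertical axis through the center: (h, k ± c).

(5, -20) and (5, -2)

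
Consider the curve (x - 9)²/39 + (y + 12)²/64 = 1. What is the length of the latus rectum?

39/4

Center (9, -12). The larger denominator 64 sits under the y-term, so the major axis is vertical; a² = 64, b² = 39.
Latus rectum length = 2b²/a = 2·39/8 = 39/4.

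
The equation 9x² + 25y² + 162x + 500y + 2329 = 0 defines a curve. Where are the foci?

Group the x- and y-terms: 9(x² + 18x) + 25(y² + 20y) = -2329
Complete the square in x and y: 9(x + 9)² + 25(y + 10)² = -2329 + 729 + 2500 = 900
Dividing both sides by 900: (x + 9)²/100 + (y + 10)²/36 = 1
Ellipse, center (-9, -10), major axis horizontal; a² = 100, b² = 36.
c² = a² - b² = 100 - 36 = 64, so c = 8.
Foci lie on the horizontal axis through the center: (h ± c, k).

(-17, -10) and (-1, -10)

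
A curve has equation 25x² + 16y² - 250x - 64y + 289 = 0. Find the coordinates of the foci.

Group: 25(x² - 10x) + 16(y² - 4y) = -289
25(x - 5)² + 16(y - 2)² = -289 + 625 + 64 = 400
Divide through by 400 to get (x - 5)²/16 + (y - 2)²/25 = 1.
Ellipse, center (5, 2), major axis vertical; a² = 25, b² = 16.
c² = a² - b² = 25 - 16 = 9, so c = 3.
Foci lie on the vertical axis through the center: (h, k ± c).

(5, -1) and (5, 5)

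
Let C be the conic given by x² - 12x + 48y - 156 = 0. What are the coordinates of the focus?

(6, -8)

Only x is squared. Complete the square in x: (x - 6)² = -48(y - 4).
Vertex (6, 4); 4p = -48 so p = -12. Opens down.
Focus is p units from the vertex along the axis: (h, k + p).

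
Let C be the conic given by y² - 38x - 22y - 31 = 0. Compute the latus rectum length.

Only y is squared. Complete the square in y: (y - 11)² = 38(x + 4).
Vertex (-4, 11); 4p = 38 so p = 19/2. Opens right.
Latus rectum length = |4p| = 38.

38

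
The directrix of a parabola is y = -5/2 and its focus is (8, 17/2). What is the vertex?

The vertex is the midpoint between the focus and the directrix along the axis of symmetry.
Axis is vertical (directrix is horizontal). Vertex y-coordinate = (17/2 + (-5/2))/2 = 3; x-coordinate = 8.

(8, 3)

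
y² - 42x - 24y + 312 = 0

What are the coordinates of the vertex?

Only y is squared. Complete the square in y: (y - 12)² = 42(x - 4).
Vertex (4, 12); 4p = 42 so p = 21/2. Opens right.

(4, 12)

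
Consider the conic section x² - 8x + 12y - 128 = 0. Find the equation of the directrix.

Only x is squared. Complete the square in x: (x - 4)² = -12(y - 12).
Vertex (4, 12); 4p = -12 so p = -3. Opens down.
Directrix is the horizontal line y = k − p = 12 − (-3) = 15.

y = 15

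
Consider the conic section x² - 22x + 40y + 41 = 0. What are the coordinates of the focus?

Only x is squared. Complete the square in x: (x - 11)² = -40(y - 2).
Vertex (11, 2); 4p = -40 so p = -10. Opens down.
Focus is p units from the vertex along the axis: (h, k + p).

(11, -8)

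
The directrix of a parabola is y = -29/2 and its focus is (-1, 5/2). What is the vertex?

The vertex is the midpoint between the focus and the directrix along the axis of symmetry.
Axis is vertical (directrix is horizontal). Vertex y-coordinate = (5/2 + (-29/2))/2 = -6; x-coordinate = -1.

(-1, -6)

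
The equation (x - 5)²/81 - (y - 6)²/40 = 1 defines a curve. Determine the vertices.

Center (5, 6). The positive term is the x-term, so the transverse axis is horizontal; a² = 81, b² = 40.
a = 9. Vertices at (h ± a, k).

(-4, 6) and (14, 6)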